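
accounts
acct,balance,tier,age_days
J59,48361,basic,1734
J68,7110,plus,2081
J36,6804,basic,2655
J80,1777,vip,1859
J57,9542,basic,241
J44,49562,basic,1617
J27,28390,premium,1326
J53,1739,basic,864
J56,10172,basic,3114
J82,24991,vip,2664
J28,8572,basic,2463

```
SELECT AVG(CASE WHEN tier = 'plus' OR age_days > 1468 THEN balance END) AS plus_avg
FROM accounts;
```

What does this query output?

acct=J59: ✓ → 48361
acct=J68: ✓ → 7110
acct=J36: ✓ → 6804
acct=J80: ✓ → 1777
acct=J57: ✗
acct=J44: ✓ → 49562
acct=J27: ✗
acct=J53: ✗
acct=J56: ✓ → 10172
acct=J82: ✓ → 24991
acct=J28: ✓ → 8572
plus_avg = (48361 + 7110 + 6804 + 1777 + 49562 + 10172 + 24991 + 8572) / 8 = 19668.625

19668.625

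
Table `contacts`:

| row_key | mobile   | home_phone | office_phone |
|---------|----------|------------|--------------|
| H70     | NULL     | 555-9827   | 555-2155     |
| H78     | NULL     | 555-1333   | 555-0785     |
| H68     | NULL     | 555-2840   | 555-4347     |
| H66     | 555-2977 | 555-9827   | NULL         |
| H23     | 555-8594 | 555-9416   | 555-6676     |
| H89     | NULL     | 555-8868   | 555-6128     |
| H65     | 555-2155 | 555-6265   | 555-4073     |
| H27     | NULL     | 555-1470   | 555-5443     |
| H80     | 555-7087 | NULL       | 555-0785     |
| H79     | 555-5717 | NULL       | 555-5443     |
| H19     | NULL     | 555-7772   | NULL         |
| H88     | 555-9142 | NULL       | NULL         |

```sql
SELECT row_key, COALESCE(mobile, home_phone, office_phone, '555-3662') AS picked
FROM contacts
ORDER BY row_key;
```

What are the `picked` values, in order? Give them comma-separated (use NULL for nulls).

row_key=H19: mobile=NULL, home_phone=555-7772 → 555-7772
row_key=H23: mobile=555-8594 → 555-8594
row_key=H27: mobile=NULL, home_phone=555-1470 → 555-1470
row_key=H65: mobile=555-2155 → 555-2155
row_key=H66: mobile=555-2977 → 555-2977
row_key=H68: mobile=NULL, home_phone=555-2840 → 555-2840
row_key=H70: mobile=NULL, home_phone=555-9827 → 555-9827
row_key=H78: mobile=NULL, home_phone=555-1333 → 555-1333
row_key=H79: mobile=555-5717 → 555-5717
row_key=H80: mobile=555-7087 → 555-7087
row_key=H88: mobile=555-9142 → 555-9142
row_key=H89: mobile=NULL, home_phone=555-8868 → 555-8868

555-7772, 555-8594, 555-1470, 555-2155, 555-2977, 555-2840, 555-9827, 555-1333, 555-5717, 555-7087, 555-9142, 555-8868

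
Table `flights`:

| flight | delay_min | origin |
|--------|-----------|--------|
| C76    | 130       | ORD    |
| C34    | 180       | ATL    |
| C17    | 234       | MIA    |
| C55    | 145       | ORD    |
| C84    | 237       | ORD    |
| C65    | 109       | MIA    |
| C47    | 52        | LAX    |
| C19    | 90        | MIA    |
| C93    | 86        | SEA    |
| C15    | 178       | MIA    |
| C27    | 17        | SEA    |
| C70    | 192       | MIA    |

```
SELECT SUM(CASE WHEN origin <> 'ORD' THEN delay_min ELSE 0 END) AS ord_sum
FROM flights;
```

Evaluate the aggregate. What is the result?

flight=C76: ✗
flight=C34: ✓ → 180
flight=C17: ✓ → 234
flight=C55: ✗
flight=C84: ✗
flight=C65: ✓ → 109
flight=C47: ✓ → 52
flight=C19: ✓ → 90
flight=C93: ✓ → 86
flight=C15: ✓ → 178
flight=C27: ✓ → 17
flight=C70: ✓ → 192
ord_sum = 180 + 234 + 109 + 52 + 90 + 86 + 178 + 17 + 192 = 1138

1138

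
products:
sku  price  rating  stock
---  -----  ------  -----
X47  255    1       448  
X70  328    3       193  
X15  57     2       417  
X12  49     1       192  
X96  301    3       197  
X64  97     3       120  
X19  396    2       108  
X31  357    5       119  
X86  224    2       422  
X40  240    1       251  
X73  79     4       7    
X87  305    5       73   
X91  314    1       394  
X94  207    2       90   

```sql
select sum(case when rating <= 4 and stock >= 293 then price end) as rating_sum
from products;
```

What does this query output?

sku=X47: ✓ → 255
sku=X70: ✗
sku=X15: ✓ → 57
sku=X12: ✗
sku=X96: ✗
sku=X64: ✗
sku=X19: ✗
sku=X31: ✗
sku=X86: ✓ → 224
sku=X40: ✗
sku=X73: ✗
sku=X87: ✗
sku=X91: ✓ → 314
sku=X94: ✗
rating_sum = 255 + 57 + 224 + 314 = 850

850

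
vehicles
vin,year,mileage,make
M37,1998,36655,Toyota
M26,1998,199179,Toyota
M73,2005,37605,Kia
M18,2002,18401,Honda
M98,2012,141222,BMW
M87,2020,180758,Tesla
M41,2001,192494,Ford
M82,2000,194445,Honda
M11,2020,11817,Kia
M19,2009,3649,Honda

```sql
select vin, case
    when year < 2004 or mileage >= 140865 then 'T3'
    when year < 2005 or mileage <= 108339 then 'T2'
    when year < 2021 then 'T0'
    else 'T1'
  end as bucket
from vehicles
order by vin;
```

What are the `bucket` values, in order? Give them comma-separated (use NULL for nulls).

vin=M11: year < 2005 or mileage <= 108339 → T2
vin=M18: year < 2004 or mileage >= 140865 → T3
vin=M19: year < 2005 or mileage <= 108339 → T2
vin=M26: year < 2004 or mileage >= 140865 → T3
vin=M37: year < 2004 or mileage >= 140865 → T3
vin=M41: year < 2004 or mileage >= 140865 → T3
vin=M73: year < 2005 or mileage <= 108339 → T2
vin=M82: year < 2004 or mileage >= 140865 → T3
vin=M87: year < 2004 or mileage >= 140865 → T3
vin=M98: year < 2004 or mileage >= 140865 → T3

T2, T3, T2, T3, T3, T3, T2, T3, T3, T3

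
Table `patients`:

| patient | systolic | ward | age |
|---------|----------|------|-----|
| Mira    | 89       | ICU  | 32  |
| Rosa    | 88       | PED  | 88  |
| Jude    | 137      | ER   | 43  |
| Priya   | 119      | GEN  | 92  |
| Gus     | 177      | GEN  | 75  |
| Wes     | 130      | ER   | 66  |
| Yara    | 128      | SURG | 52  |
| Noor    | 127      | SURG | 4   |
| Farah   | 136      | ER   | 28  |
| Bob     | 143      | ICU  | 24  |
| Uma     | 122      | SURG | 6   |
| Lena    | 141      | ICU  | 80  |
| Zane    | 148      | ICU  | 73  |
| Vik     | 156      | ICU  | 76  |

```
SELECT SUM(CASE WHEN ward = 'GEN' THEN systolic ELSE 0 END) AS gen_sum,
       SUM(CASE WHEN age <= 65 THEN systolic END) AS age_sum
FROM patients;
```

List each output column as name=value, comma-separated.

[gen_sum: ward = 'GEN']
patient=Mira: ✗
patient=Rosa: ✗
patient=Jude: ✗
patient=Priya: ✓ → 119
patient=Gus: ✓ → 177
patient=Wes: ✗
patient=Yara: ✗
patient=Noor: ✗
patient=Farah: ✗
patient=Bob: ✗
patient=Uma: ✗
patient=Lena: ✗
patient=Zane: ✗
patient=Vik: ✗
gen_sum = 119 + 177 = 296
—
[age_sum: age <= 65]
patient=Mira: ✓ → 89
patient=Rosa: ✗
patient=Jude: ✓ → 137
patient=Priya: ✗
patient=Gus: ✗
patient=Wes: ✗
patient=Yara: ✓ → 128
patient=Noor: ✓ → 127
patient=Farah: ✓ → 136
patient=Bob: ✓ → 143
patient=Uma: ✓ → 122
patient=Lena: ✗
patient=Zane: ✗
patient=Vik: ✗
age_sum = 89 + 137 + 128 + 127 + 136 + 143 + 122 = 882

gen_sum=296, age_sum=882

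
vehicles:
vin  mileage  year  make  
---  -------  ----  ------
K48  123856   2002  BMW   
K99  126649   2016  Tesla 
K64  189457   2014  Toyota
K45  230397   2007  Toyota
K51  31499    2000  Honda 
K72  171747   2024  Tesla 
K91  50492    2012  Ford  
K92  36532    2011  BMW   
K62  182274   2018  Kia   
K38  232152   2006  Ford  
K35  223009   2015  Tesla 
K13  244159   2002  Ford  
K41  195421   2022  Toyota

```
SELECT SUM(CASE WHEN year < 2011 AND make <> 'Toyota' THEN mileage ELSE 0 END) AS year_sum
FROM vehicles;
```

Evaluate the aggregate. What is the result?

vin=K48: ✓ → 123856
vin=K99: ✗
vin=K64: ✗
vin=K45: ✗
vin=K51: ✓ → 31499
vin=K72: ✗
vin=K91: ✗
vin=K92: ✗
vin=K62: ✗
vin=K38: ✓ → 232152
vin=K35: ✗
vin=K13: ✓ → 244159
vin=K41: ✗
year_sum = 123856 + 31499 + 232152 + 244159 = 631666

631666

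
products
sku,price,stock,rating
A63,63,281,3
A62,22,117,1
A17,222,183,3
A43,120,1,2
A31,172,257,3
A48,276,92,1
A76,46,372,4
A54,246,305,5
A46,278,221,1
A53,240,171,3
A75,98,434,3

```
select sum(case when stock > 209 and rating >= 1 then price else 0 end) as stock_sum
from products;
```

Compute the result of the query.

sku=A63: ✓ → 63
sku=A62: ✗
sku=A17: ✗
sku=A43: ✗
sku=A31: ✓ → 172
sku=A48: ✗
sku=A76: ✓ → 46
sku=A54: ✓ → 246
sku=A46: ✓ → 278
sku=A53: ✗
sku=A75: ✓ → 98
stock_sum = 63 + 172 + 46 + 246 + 278 + 98 = 903

903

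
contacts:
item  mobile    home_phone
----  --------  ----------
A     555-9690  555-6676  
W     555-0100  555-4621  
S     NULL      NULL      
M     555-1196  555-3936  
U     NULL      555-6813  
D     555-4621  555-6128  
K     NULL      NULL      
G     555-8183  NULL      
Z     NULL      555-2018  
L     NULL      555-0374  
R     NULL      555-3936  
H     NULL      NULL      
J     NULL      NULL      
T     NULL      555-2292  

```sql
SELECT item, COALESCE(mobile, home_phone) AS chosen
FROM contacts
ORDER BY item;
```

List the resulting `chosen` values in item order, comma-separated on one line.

555-9690, 555-4621, 555-8183, NULL, NULL, NULL, 555-0374, 555-1196, 555-3936, NULL, 555-2292, 555-6813, 555-0100, 555-2018

item=A: mobile=555-9690 → 555-9690
item=D: mobile=555-4621 → 555-4621
item=G: mobile=555-8183 → 555-8183
item=H: mobile=NULL, home_phone=NULL (all NULL) → NULL
item=J: mobile=NULL, home_phone=NULL (all NULL) → NULL
item=K: mobile=NULL, home_phone=NULL (all NULL) → NULL
item=L: mobile=NULL, home_phone=555-0374 → 555-0374
item=M: mobile=555-1196 → 555-1196
item=R: mobile=NULL, home_phone=555-3936 → 555-3936
item=S: mobile=NULL, home_phone=NULL (all NULL) → NULL
item=T: mobile=NULL, home_phone=555-2292 → 555-2292
item=U: mobile=NULL, home_phone=555-6813 → 555-6813
item=W: mobile=555-0100 → 555-0100
item=Z: mobile=NULL, home_phone=555-2018 → 555-2018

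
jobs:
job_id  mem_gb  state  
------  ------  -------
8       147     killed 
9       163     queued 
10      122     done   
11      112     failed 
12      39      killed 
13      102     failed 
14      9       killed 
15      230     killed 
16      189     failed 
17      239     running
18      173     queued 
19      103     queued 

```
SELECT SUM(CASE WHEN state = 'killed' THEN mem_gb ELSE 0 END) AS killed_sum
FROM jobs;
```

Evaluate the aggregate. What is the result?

425

job_id=8: ✓ → 147
job_id=9: ✗
job_id=10: ✗
job_id=11: ✗
job_id=12: ✓ → 39
job_id=13: ✗
job_id=14: ✓ → 9
job_id=15: ✓ → 230
job_id=16: ✗
job_id=17: ✗
job_id=18: ✗
job_id=19: ✗
killed_sum = 147 + 39 + 9 + 230 = 425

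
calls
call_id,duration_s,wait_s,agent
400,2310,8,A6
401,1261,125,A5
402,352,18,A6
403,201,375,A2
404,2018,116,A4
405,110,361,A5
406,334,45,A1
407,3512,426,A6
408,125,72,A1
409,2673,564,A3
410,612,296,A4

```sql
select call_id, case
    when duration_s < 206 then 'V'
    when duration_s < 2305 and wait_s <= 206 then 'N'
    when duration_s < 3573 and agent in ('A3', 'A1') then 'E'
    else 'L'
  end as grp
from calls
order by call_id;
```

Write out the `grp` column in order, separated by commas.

L, N, N, V, N, V, N, L, V, E, L

call_id=400: ELSE → L
call_id=401: duration_s < 2305 and wait_s <= 206 → N
call_id=402: duration_s < 2305 and wait_s <= 206 → N
call_id=403: duration_s < 206 → V
call_id=404: duration_s < 2305 and wait_s <= 206 → N
call_id=405: duration_s < 206 → V
call_id=406: duration_s < 2305 and wait_s <= 206 → N
call_id=407: ELSE → L
call_id=408: duration_s < 206 → V
call_id=409: duration_s < 3573 and agent in ('A3', 'A1') → E
call_id=410: ELSE → L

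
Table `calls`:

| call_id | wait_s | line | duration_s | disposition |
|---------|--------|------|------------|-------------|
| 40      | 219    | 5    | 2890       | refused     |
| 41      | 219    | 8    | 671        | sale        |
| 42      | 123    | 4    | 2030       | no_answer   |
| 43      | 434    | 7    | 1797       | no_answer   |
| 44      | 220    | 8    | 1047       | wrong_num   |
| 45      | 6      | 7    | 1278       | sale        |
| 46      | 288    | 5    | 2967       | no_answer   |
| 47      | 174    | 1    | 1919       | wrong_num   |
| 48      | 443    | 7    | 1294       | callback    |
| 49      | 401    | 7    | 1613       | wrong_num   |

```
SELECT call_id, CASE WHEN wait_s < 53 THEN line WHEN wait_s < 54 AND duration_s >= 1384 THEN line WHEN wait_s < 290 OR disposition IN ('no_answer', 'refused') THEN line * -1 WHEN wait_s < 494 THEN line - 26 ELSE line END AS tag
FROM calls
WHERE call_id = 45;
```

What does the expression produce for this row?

7

call_id = 45: wait_s=6, line=7, duration_s=1278, disposition=sale.
wait_s < 53 → true → 7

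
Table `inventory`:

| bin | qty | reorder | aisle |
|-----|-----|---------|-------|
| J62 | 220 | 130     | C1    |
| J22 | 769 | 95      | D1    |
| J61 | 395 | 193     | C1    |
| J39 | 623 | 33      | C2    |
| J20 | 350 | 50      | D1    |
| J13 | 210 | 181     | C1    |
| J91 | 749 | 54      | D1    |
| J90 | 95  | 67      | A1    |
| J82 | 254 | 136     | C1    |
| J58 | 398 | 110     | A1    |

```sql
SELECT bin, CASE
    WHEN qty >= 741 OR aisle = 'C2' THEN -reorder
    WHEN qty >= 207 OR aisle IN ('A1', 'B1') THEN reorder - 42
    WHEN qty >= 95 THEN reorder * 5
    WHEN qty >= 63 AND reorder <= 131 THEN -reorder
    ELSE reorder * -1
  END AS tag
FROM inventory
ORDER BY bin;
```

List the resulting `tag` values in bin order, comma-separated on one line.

bin=J13: qty >= 207 OR aisle IN ('A1', 'B1') → 139
bin=J20: qty >= 207 OR aisle IN ('A1', 'B1') → 8
bin=J22: qty >= 741 OR aisle = 'C2' → -95
bin=J39: qty >= 741 OR aisle = 'C2' → -33
bin=J58: qty >= 207 OR aisle IN ('A1', 'B1') → 68
bin=J61: qty >= 207 OR aisle IN ('A1', 'B1') → 151
bin=J62: qty >= 207 OR aisle IN ('A1', 'B1') → 88
bin=J82: qty >= 207 OR aisle IN ('A1', 'B1') → 94
bin=J90: qty >= 207 OR aisle IN ('A1', 'B1') → 25
bin=J91: qty >= 741 OR aisle = 'C2' → -54

139, 8, -95, -33, 68, 151, 88, 94, 25, -54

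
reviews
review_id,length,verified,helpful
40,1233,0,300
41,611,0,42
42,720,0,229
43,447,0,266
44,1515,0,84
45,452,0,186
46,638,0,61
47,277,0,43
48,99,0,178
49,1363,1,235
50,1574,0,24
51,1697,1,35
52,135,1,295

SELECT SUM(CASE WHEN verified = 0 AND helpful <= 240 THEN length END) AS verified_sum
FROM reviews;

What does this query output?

5886

review_id=40: ✗
review_id=41: ✓ → 611
review_id=42: ✓ → 720
review_id=43: ✗
review_id=44: ✓ → 1515
review_id=45: ✓ → 452
review_id=46: ✓ → 638
review_id=47: ✓ → 277
review_id=48: ✓ → 99
review_id=49: ✗
review_id=50: ✓ → 1574
review_id=51: ✗
review_id=52: ✗
verified_sum = 611 + 720 + 1515 + 452 + 638 + 277 + 99 + 1574 = 5886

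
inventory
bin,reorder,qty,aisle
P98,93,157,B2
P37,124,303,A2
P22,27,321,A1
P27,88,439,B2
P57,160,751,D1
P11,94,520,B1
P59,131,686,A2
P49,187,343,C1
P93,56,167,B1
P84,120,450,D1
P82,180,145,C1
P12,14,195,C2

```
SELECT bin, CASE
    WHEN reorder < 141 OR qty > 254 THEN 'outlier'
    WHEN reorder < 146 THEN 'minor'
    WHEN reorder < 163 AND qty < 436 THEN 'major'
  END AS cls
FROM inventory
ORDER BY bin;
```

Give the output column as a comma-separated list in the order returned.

bin=P11: reorder < 141 OR qty > 254 → outlier
bin=P12: reorder < 141 OR qty > 254 → outlier
bin=P22: reorder < 141 OR qty > 254 → outlier
bin=P27: reorder < 141 OR qty > 254 → outlier
bin=P37: reorder < 141 OR qty > 254 → outlier
bin=P49: reorder < 141 OR qty > 254 → outlier
bin=P57: reorder < 141 OR qty > 254 → outlier
bin=P59: reorder < 141 OR qty > 254 → outlier
bin=P82: (no match → NULL) → NULL
bin=P84: reorder < 141 OR qty > 254 → outlier
bin=P93: reorder < 141 OR qty > 254 → outlier
bin=P98: reorder < 141 OR qty > 254 → outlier

outlier, outlier, outlier, outlier, outlier, outlier, outlier, outlier, NULL, outlier, outlier, outlier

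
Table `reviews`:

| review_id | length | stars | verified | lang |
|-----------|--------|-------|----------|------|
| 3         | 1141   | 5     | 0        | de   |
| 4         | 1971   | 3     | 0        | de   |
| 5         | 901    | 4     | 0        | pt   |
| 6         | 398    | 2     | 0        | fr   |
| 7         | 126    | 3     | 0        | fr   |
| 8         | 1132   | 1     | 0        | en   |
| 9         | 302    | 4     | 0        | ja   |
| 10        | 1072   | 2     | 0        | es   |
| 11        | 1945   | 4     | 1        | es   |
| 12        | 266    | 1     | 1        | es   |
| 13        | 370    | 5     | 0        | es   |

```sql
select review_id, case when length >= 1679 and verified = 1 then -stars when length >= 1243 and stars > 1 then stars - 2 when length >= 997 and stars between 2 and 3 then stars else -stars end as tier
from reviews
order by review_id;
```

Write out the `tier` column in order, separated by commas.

review_id=3: ELSE → -5
review_id=4: length >= 1243 and stars > 1 → 1
review_id=5: ELSE → -4
review_id=6: ELSE → -2
review_id=7: ELSE → -3
review_id=8: ELSE → -1
review_id=9: ELSE → -4
review_id=10: length >= 997 and stars between 2 and 3 → 2
review_id=11: length >= 1679 and verified = 1 → -4
review_id=12: ELSE → -1
review_id=13: ELSE → -5

-5, 1, -4, -2, -3, -1, -4, 2, -4, -1, -5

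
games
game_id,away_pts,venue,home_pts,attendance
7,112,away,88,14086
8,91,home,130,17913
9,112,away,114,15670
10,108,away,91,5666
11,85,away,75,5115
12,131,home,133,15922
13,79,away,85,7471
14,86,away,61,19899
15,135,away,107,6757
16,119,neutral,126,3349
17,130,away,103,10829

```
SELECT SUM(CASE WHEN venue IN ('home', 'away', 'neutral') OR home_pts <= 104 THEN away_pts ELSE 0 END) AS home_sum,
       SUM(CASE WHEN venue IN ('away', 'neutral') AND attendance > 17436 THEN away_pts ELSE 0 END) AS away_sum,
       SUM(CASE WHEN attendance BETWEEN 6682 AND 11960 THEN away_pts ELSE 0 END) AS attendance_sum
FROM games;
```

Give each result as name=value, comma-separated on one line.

[home_sum: venue IN ('home', 'away', 'neutral') OR home_pts <= 104]
game_id=7: ✓ → 112
game_id=8: ✓ → 91
game_id=9: ✓ → 112
game_id=10: ✓ → 108
game_id=11: ✓ → 85
game_id=12: ✓ → 131
game_id=13: ✓ → 79
game_id=14: ✓ → 86
game_id=15: ✓ → 135
game_id=16: ✓ → 119
game_id=17: ✓ → 130
home_sum = 112 + 91 + 112 + 108 + 85 + 131 + 79 + 86 + 135 + 119 + 130 = 1188
—
[away_sum: venue IN ('away', 'neutral') AND attendance > 17436]
game_id=7: ✗
game_id=8: ✗
game_id=9: ✗
game_id=10: ✗
game_id=11: ✗
game_id=12: ✗
game_id=13: ✗
game_id=14: ✓ → 86
game_id=15: ✗
game_id=16: ✗
game_id=17: ✗
away_sum = 86
—
[attendance_sum: attendance BETWEEN 6682 AND 11960]
game_id=7: ✗
game_id=8: ✗
game_id=9: ✗
game_id=10: ✗
game_id=11: ✗
game_id=12: ✗
game_id=13: ✓ → 79
game_id=14: ✗
game_id=15: ✓ → 135
game_id=16: ✗
game_id=17: ✓ → 130
attendance_sum = 79 + 135 + 130 = 344

home_sum=1188, away_sum=86, attendance_sum=344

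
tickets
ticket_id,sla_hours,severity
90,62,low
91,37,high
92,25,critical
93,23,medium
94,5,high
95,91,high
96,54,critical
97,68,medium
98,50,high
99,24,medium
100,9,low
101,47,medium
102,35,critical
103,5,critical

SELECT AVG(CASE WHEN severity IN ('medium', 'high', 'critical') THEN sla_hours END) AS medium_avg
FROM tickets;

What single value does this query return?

ticket_id=90: ✗
ticket_id=91: ✓ → 37
ticket_id=92: ✓ → 25
ticket_id=93: ✓ → 23
ticket_id=94: ✓ → 5
ticket_id=95: ✓ → 91
ticket_id=96: ✓ → 54
ticket_id=97: ✓ → 68
ticket_id=98: ✓ → 50
ticket_id=99: ✓ → 24
ticket_id=100: ✗
ticket_id=101: ✓ → 47
ticket_id=102: ✓ → 35
ticket_id=103: ✓ → 5
medium_avg = (37 + 25 + 23 + 5 + 91 + 54 + 68 + 50 + 24 + 47 + 35 + 5) / 12 = 38.6666666667

38.6666666667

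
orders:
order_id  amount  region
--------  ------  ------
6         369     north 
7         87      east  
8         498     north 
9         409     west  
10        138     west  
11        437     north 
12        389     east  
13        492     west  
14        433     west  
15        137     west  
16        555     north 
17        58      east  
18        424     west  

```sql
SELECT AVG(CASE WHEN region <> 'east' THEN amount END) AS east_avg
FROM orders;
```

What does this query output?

order_id=6: ✓ → 369
order_id=7: ✗
order_id=8: ✓ → 498
order_id=9: ✓ → 409
order_id=10: ✓ → 138
order_id=11: ✓ → 437
order_id=12: ✗
order_id=13: ✓ → 492
order_id=14: ✓ → 433
order_id=15: ✓ → 137
order_id=16: ✓ → 555
order_id=17: ✗
order_id=18: ✓ → 424
east_avg = (369 + 498 + 409 + 138 + 437 + 492 + 433 + 137 + 555 + 424) / 10 = 389.2

389.2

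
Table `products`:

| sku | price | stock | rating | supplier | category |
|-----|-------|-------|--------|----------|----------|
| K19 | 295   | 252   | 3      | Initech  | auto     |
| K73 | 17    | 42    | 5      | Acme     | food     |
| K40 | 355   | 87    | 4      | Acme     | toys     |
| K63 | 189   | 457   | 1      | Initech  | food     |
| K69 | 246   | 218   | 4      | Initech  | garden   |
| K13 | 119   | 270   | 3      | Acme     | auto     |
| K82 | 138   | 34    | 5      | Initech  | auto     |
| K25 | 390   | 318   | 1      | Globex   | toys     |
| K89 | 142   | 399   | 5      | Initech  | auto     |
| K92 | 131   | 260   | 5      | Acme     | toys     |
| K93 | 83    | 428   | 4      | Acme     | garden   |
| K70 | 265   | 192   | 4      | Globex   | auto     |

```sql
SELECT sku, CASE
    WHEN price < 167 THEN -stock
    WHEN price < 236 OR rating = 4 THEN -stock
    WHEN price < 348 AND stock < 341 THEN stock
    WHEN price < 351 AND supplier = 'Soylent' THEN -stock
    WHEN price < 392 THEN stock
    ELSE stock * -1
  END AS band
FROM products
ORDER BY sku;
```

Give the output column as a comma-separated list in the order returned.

sku=K13: price < 167 → -270
sku=K19: price < 348 AND stock < 341 → 252
sku=K25: price < 392 → 318
sku=K40: price < 236 OR rating = 4 → -87
sku=K63: price < 236 OR rating = 4 → -457
sku=K69: price < 236 OR rating = 4 → -218
sku=K70: price < 236 OR rating = 4 → -192
sku=K73: price < 167 → -42
sku=K82: price < 167 → -34
sku=K89: price < 167 → -399
sku=K92: price < 167 → -260
sku=K93: price < 167 → -428

-270, 252, 318, -87, -457, -218, -192, -42, -34, -399, -260, -428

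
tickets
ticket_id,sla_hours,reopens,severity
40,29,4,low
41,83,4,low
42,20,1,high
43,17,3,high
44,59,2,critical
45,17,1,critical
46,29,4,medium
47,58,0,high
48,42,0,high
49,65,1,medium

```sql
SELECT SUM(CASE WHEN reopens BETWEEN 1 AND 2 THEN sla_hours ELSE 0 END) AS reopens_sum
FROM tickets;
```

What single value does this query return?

ticket_id=40: ✗
ticket_id=41: ✗
ticket_id=42: ✓ → 20
ticket_id=43: ✗
ticket_id=44: ✓ → 59
ticket_id=45: ✓ → 17
ticket_id=46: ✗
ticket_id=47: ✗
ticket_id=48: ✗
ticket_id=49: ✓ → 65
reopens_sum = 20 + 59 + 17 + 65 = 161

161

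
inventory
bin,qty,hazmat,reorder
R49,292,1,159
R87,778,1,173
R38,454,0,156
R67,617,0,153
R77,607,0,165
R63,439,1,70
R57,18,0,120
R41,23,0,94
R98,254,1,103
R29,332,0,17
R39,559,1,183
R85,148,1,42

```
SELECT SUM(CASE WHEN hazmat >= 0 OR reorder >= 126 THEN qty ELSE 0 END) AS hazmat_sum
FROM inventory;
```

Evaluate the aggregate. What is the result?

4521

bin=R49: ✓ → 292
bin=R87: ✓ → 778
bin=R38: ✓ → 454
bin=R67: ✓ → 617
bin=R77: ✓ → 607
bin=R63: ✓ → 439
bin=R57: ✓ → 18
bin=R41: ✓ → 23
bin=R98: ✓ → 254
bin=R29: ✓ → 332
bin=R39: ✓ → 559
bin=R85: ✓ → 148
hazmat_sum = 292 + 778 + 454 + 617 + 607 + 439 + 18 + 23 + 254 + 332 + 559 + 148 = 4521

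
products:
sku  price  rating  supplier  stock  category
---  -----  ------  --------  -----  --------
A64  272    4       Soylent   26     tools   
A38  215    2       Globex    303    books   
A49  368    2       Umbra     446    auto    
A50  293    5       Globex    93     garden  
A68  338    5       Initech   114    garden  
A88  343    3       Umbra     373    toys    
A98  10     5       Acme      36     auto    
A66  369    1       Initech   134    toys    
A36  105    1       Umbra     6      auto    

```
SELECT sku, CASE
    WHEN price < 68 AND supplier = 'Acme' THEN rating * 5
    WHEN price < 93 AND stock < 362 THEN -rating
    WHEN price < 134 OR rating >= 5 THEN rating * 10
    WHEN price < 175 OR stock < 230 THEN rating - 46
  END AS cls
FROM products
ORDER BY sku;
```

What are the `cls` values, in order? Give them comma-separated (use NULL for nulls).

sku=A36: price < 134 OR rating >= 5 → 10
sku=A38: (no match → NULL) → NULL
sku=A49: (no match → NULL) → NULL
sku=A50: price < 134 OR rating >= 5 → 50
sku=A64: price < 175 OR stock < 230 → -42
sku=A66: price < 175 OR stock < 230 → -45
sku=A68: price < 134 OR rating >= 5 → 50
sku=A88: (no match → NULL) → NULL
sku=A98: price < 68 AND supplier = 'Acme' → 25

10, NULL, NULL, 50, -42, -45, 50, NULL, 25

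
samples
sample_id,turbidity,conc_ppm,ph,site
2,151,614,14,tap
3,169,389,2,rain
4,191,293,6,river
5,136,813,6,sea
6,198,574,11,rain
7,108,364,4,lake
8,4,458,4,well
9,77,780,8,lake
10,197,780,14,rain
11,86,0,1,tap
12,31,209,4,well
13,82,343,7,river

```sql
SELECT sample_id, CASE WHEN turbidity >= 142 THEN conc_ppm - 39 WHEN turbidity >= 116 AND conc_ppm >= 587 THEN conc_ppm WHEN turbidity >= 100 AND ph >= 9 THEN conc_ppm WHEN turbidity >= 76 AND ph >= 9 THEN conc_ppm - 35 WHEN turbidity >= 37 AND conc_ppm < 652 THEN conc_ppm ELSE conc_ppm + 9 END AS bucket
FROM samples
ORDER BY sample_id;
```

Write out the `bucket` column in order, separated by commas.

sample_id=2: turbidity >= 142 → 575
sample_id=3: turbidity >= 142 → 350
sample_id=4: turbidity >= 142 → 254
sample_id=5: turbidity >= 116 AND conc_ppm >= 587 → 813
sample_id=6: turbidity >= 142 → 535
sample_id=7: turbidity >= 37 AND conc_ppm < 652 → 364
sample_id=8: ELSE → 467
sample_id=9: ELSE → 789
sample_id=10: turbidity >= 142 → 741
sample_id=11: turbidity >= 37 AND conc_ppm < 652 → 0
sample_id=12: ELSE → 218
sample_id=13: turbidity >= 37 AND conc_ppm < 652 → 343

575, 350, 254, 813, 535, 364, 467, 789, 741, 0, 218, 343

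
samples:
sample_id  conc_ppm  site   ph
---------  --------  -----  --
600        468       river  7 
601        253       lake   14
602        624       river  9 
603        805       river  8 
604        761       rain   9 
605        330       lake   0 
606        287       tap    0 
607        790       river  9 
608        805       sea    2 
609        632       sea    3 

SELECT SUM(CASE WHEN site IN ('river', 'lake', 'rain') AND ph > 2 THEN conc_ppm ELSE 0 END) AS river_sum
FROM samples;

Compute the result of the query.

sample_id=600: ✓ → 468
sample_id=601: ✓ → 253
sample_id=602: ✓ → 624
sample_id=603: ✓ → 805
sample_id=604: ✓ → 761
sample_id=605: ✗
sample_id=606: ✗
sample_id=607: ✓ → 790
sample_id=608: ✗
sample_id=609: ✗
river_sum = 468 + 253 + 624 + 805 + 761 + 790 = 3701

3701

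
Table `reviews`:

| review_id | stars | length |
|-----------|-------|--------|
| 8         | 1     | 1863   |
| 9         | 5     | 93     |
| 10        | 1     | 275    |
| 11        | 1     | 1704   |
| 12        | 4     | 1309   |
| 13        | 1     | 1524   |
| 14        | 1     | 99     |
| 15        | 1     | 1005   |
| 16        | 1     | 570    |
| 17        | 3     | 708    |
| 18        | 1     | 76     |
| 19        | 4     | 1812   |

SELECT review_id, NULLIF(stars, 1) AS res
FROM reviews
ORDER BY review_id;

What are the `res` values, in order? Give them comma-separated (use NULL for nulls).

NULL, 5, NULL, NULL, 4, NULL, NULL, NULL, NULL, 3, NULL, 4

review_id=8: stars=1 vs 1: equal → NULL
review_id=9: stars=5 vs 1: differ → 5
review_id=10: stars=1 vs 1: equal → NULL
review_id=11: stars=1 vs 1: equal → NULL
review_id=12: stars=4 vs 1: differ → 4
review_id=13: stars=1 vs 1: equal → NULL
review_id=14: stars=1 vs 1: equal → NULL
review_id=15: stars=1 vs 1: equal → NULL
review_id=16: stars=1 vs 1: equal → NULL
review_id=17: stars=3 vs 1: differ → 3
review_id=18: stars=1 vs 1: equal → NULL
review_id=19: stars=4 vs 1: differ → 4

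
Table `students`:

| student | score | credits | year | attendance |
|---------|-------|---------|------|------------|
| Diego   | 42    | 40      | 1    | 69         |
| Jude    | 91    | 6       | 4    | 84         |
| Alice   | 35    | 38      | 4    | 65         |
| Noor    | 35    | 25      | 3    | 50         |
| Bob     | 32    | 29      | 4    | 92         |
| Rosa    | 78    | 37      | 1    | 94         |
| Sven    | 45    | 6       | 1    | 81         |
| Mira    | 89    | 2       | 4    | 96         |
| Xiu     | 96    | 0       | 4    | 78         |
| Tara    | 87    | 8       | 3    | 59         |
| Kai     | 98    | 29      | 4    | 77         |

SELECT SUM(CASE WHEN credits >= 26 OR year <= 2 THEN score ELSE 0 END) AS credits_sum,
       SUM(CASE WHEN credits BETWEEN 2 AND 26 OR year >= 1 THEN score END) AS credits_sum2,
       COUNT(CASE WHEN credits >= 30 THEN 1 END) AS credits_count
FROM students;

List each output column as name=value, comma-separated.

credits_sum=330, credits_sum2=728, credits_count=3

[credits_sum: credits >= 26 OR year <= 2]
student=Diego: ✓ → 42
student=Jude: ✗
student=Alice: ✓ → 35
student=Noor: ✗
student=Bob: ✓ → 32
student=Rosa: ✓ → 78
student=Sven: ✓ → 45
student=Mira: ✗
student=Xiu: ✗
student=Tara: ✗
student=Kai: ✓ → 98
credits_sum = 42 + 35 + 32 + 78 + 45 + 98 = 330
—
[credits_sum2: credits BETWEEN 2 AND 26 OR year >= 1]
student=Diego: ✓ → 42
student=Jude: ✓ → 91
student=Alice: ✓ → 35
student=Noor: ✓ → 35
student=Bob: ✓ → 32
student=Rosa: ✓ → 78
student=Sven: ✓ → 45
student=Mira: ✓ → 89
student=Xiu: ✓ → 96
student=Tara: ✓ → 87
student=Kai: ✓ → 98
credits_sum2 = 42 + 91 + 35 + 35 + 32 + 78 + 45 + 89 + 96 + 87 + 98 = 728
—
[credits_count: credits >= 30]
student=Diego: ✓ → 1
student=Jude: ✗
student=Alice: ✓ → 1
student=Noor: ✗
student=Bob: ✗
student=Rosa: ✓ → 1
student=Sven: ✗
student=Mira: ✗
student=Xiu: ✗
student=Tara: ✗
student=Kai: ✗
credits_count = COUNT(1, 1, 1) = 3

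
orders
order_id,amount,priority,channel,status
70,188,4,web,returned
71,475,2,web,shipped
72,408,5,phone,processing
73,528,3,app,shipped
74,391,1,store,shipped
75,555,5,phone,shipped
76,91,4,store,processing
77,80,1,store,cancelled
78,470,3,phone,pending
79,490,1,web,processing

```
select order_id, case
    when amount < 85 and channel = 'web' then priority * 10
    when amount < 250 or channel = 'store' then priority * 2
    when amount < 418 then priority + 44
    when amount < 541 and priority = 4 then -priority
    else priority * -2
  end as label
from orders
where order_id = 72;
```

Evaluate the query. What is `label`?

49

order_id = 72: amount=408, priority=5, channel=phone, status=processing.
amount < 85 and channel = 'web' → false
amount < 250 or channel = 'store' → false
amount < 418 → true → 49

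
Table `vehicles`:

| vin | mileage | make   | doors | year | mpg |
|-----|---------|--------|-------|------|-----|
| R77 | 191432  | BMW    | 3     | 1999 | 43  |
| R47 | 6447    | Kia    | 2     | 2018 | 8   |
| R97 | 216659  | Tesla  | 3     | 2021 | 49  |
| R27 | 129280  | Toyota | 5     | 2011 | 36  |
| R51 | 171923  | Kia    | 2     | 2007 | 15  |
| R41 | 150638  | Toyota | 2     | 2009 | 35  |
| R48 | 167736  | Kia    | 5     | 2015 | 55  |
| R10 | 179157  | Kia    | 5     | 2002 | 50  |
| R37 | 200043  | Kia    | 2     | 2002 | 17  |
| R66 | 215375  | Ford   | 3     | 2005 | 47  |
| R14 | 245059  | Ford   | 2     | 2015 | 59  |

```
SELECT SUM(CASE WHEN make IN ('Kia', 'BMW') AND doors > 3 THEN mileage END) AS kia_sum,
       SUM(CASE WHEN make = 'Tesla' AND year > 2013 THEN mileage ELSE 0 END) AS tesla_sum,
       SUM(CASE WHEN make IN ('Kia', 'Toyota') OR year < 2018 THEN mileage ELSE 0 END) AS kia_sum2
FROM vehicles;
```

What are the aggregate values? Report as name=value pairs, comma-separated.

[kia_sum: make IN ('Kia', 'BMW') AND doors > 3]
vin=R77: ✗
vin=R47: ✗
vin=R97: ✗
vin=R27: ✗
vin=R51: ✗
vin=R41: ✗
vin=R48: ✓ → 167736
vin=R10: ✓ → 179157
vin=R37: ✗
vin=R66: ✗
vin=R14: ✗
kia_sum = 167736 + 179157 = 346893
—
[tesla_sum: make = 'Tesla' AND year > 2013]
vin=R77: ✗
vin=R47: ✗
vin=R97: ✓ → 216659
vin=R27: ✗
vin=R51: ✗
vin=R41: ✗
vin=R48: ✗
vin=R10: ✗
vin=R37: ✗
vin=R66: ✗
vin=R14: ✗
tesla_sum = 216659
—
[kia_sum2: make IN ('Kia', 'Toyota') OR year < 2018]
vin=R77: ✓ → 191432
vin=R47: ✓ → 6447
vin=R97: ✗
vin=R27: ✓ → 129280
vin=R51: ✓ → 171923
vin=R41: ✓ → 150638
vin=R48: ✓ → 167736
vin=R10: ✓ → 179157
vin=R37: ✓ → 200043
vin=R66: ✓ → 215375
vin=R14: ✓ → 245059
kia_sum2 = 191432 + 6447 + 129280 + 171923 + 150638 + 167736 + 179157 + 200043 + 215375 + 245059 = 1657090

kia_sum=346893, tesla_sum=216659, kia_sum2=1657090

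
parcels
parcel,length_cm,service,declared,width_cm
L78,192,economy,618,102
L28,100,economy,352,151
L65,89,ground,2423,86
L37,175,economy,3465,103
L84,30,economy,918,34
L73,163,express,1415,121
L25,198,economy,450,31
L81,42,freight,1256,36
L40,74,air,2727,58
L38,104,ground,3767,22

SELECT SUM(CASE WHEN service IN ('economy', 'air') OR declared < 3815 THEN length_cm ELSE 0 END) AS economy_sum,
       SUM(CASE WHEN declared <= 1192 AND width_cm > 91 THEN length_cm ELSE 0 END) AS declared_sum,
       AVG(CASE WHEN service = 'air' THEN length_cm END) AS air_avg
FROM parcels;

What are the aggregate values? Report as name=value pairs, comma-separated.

[economy_sum: service IN ('economy', 'air') OR declared < 3815]
parcel=L78: ✓ → 192
parcel=L28: ✓ → 100
parcel=L65: ✓ → 89
parcel=L37: ✓ → 175
parcel=L84: ✓ → 30
parcel=L73: ✓ → 163
parcel=L25: ✓ → 198
parcel=L81: ✓ → 42
parcel=L40: ✓ → 74
parcel=L38: ✓ → 104
economy_sum = 192 + 100 + 89 + 175 + 30 + 163 + 198 + 42 + 74 + 104 = 1167
—
[declared_sum: declared <= 1192 AND width_cm > 91]
parcel=L78: ✓ → 192
parcel=L28: ✓ → 100
parcel=L65: ✗
parcel=L37: ✗
parcel=L84: ✗
parcel=L73: ✗
parcel=L25: ✗
parcel=L81: ✗
parcel=L40: ✗
parcel=L38: ✗
declared_sum = 192 + 100 = 292
—
[air_avg: service = 'air']
parcel=L78: ✗
parcel=L28: ✗
parcel=L65: ✗
parcel=L37: ✗
parcel=L84: ✗
parcel=L73: ✗
parcel=L25: ✗
parcel=L81: ✗
parcel=L40: ✓ → 74
parcel=L38: ✗
air_avg = 74

economy_sum=1167, declared_sum=292, air_avg=74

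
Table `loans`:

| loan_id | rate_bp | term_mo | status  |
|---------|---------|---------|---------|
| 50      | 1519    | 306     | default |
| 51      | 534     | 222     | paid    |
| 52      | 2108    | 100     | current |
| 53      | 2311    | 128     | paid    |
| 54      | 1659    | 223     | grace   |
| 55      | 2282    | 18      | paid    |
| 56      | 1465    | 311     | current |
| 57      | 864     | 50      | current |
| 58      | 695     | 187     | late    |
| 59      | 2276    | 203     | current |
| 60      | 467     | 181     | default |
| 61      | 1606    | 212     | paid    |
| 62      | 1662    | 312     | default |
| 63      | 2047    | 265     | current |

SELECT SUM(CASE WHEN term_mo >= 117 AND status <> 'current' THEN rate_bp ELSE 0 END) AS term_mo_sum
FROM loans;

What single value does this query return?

loan_id=50: ✓ → 1519
loan_id=51: ✓ → 534
loan_id=52: ✗
loan_id=53: ✓ → 2311
loan_id=54: ✓ → 1659
loan_id=55: ✗
loan_id=56: ✗
loan_id=57: ✗
loan_id=58: ✓ → 695
loan_id=59: ✗
loan_id=60: ✓ → 467
loan_id=61: ✓ → 1606
loan_id=62: ✓ → 1662
loan_id=63: ✗
term_mo_sum = 1519 + 534 + 2311 + 1659 + 695 + 467 + 1606 + 1662 = 10453

10453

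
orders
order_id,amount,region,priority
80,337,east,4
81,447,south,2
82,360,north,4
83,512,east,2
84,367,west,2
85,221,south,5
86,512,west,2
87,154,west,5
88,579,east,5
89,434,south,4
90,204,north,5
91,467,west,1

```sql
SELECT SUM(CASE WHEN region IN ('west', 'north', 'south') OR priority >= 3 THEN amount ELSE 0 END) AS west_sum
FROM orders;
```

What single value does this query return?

4082

order_id=80: ✓ → 337
order_id=81: ✓ → 447
order_id=82: ✓ → 360
order_id=83: ✗
order_id=84: ✓ → 367
order_id=85: ✓ → 221
order_id=86: ✓ → 512
order_id=87: ✓ → 154
order_id=88: ✓ → 579
order_id=89: ✓ → 434
order_id=90: ✓ → 204
order_id=91: ✓ → 467
west_sum = 337 + 447 + 360 + 367 + 221 + 512 + 154 + 579 + 434 + 204 + 467 = 4082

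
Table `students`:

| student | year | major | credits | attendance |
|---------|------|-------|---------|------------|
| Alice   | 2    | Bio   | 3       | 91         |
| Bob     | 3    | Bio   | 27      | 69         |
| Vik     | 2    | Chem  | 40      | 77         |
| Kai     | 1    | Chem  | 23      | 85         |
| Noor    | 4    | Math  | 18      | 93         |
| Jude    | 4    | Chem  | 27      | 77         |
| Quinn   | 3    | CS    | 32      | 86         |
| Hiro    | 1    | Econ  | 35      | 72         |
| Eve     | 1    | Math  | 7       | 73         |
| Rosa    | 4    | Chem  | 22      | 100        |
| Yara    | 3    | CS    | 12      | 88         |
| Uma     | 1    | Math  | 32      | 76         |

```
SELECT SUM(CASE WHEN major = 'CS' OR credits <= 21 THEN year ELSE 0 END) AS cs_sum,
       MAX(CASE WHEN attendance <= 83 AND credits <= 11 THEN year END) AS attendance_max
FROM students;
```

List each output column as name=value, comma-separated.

cs_sum=13, attendance_max=1

[cs_sum: major = 'CS' OR credits <= 21]
student=Alice: ✓ → 2
student=Bob: ✗
student=Vik: ✗
student=Kai: ✗
student=Noor: ✓ → 4
student=Jude: ✗
student=Quinn: ✓ → 3
student=Hiro: ✗
student=Eve: ✓ → 1
student=Rosa: ✗
student=Yara: ✓ → 3
student=Uma: ✗
cs_sum = 2 + 4 + 3 + 1 + 3 = 13
—
[attendance_max: attendance <= 83 AND credits <= 11]
student=Alice: ✗
student=Bob: ✗
student=Vik: ✗
student=Kai: ✗
student=Noor: ✗
student=Jude: ✗
student=Quinn: ✗
student=Hiro: ✗
student=Eve: ✓ → 1
student=Rosa: ✗
student=Yara: ✗
student=Uma: ✗
attendance_max = MAX(1) = 1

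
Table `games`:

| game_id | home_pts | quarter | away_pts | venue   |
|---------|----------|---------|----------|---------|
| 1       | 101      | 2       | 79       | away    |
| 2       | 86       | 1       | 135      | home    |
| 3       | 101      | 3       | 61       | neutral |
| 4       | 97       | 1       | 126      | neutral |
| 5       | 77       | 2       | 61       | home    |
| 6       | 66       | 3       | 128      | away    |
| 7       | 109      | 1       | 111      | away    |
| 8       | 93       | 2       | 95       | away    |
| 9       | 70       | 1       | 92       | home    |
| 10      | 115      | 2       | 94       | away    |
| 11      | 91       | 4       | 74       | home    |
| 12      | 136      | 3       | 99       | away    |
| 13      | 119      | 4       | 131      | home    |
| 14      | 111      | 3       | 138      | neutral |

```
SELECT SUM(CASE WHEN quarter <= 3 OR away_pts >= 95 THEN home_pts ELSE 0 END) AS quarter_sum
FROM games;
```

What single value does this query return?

game_id=1: ✓ → 101
game_id=2: ✓ → 86
game_id=3: ✓ → 101
game_id=4: ✓ → 97
game_id=5: ✓ → 77
game_id=6: ✓ → 66
game_id=7: ✓ → 109
game_id=8: ✓ → 93
game_id=9: ✓ → 70
game_id=10: ✓ → 115
game_id=11: ✗
game_id=12: ✓ → 136
game_id=13: ✓ → 119
game_id=14: ✓ → 111
quarter_sum = 101 + 86 + 101 + 97 + 77 + 66 + 109 + 93 + 70 + 115 + 136 + 119 + 111 = 1281

1281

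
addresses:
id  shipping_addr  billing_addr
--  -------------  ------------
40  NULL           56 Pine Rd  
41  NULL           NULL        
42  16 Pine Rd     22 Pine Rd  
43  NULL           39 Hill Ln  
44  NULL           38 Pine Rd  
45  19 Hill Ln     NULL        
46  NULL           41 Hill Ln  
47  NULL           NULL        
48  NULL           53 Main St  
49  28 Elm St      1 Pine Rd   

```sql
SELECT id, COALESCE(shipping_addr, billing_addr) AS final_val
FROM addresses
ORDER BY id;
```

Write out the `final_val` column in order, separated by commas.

id=40: shipping_addr=NULL, billing_addr=56 Pine Rd → 56 Pine Rd
id=41: shipping_addr=NULL, billing_addr=NULL (all NULL) → NULL
id=42: shipping_addr=16 Pine Rd → 16 Pine Rd
id=43: shipping_addr=NULL, billing_addr=39 Hill Ln → 39 Hill Ln
id=44: shipping_addr=NULL, billing_addr=38 Pine Rd → 38 Pine Rd
id=45: shipping_addr=19 Hill Ln → 19 Hill Ln
id=46: shipping_addr=NULL, billing_addr=41 Hill Ln → 41 Hill Ln
id=47: shipping_addr=NULL, billing_addr=NULL (all NULL) → NULL
id=48: shipping_addr=NULL, billing_addr=53 Main St → 53 Main St
id=49: shipping_addr=28 Elm St → 28 Elm St

56 Pine Rd, NULL, 16 Pine Rd, 39 Hill Ln, 38 Pine Rd, 19 Hill Ln, 41 Hill Ln, NULL, 53 Main St, 28 Elm St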